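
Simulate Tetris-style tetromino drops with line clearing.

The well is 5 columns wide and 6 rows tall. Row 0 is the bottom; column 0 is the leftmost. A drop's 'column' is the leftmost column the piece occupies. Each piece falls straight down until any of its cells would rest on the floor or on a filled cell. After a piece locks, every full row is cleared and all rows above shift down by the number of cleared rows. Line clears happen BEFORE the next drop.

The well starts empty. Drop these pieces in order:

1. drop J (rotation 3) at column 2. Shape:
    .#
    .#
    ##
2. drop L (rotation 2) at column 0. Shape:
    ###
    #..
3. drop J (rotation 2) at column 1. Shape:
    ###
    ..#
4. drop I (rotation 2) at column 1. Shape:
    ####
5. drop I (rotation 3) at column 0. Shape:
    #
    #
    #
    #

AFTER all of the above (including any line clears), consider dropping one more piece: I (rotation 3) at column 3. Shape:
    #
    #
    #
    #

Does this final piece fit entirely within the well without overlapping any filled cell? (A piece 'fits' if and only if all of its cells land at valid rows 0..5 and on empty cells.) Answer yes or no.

Drop 1: J rot3 at col 2 lands with bottom-row=0; cleared 0 line(s) (total 0); column heights now [0 0 1 3 0], max=3
Drop 2: L rot2 at col 0 lands with bottom-row=0; cleared 0 line(s) (total 0); column heights now [2 2 2 3 0], max=3
Drop 3: J rot2 at col 1 lands with bottom-row=3; cleared 0 line(s) (total 0); column heights now [2 5 5 5 0], max=5
Drop 4: I rot2 at col 1 lands with bottom-row=5; cleared 0 line(s) (total 0); column heights now [2 6 6 6 6], max=6
Drop 5: I rot3 at col 0 lands with bottom-row=2; cleared 1 line(s) (total 1); column heights now [5 5 5 5 0], max=5
Test piece I rot3 at col 3 (width 1): heights before test = [5 5 5 5 0]; fits = False

Answer: no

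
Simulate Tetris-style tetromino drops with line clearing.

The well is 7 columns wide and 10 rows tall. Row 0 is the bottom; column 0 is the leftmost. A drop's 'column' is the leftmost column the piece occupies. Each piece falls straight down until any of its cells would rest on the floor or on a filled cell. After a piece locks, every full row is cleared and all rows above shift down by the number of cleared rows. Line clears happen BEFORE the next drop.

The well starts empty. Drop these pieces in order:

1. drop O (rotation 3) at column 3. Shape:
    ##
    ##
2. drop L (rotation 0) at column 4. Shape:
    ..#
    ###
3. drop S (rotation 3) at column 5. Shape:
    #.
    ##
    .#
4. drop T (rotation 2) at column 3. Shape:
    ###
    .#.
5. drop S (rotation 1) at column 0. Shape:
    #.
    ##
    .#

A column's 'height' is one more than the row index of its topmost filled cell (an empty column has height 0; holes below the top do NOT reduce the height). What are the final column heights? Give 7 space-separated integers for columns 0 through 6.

Answer: 3 2 0 8 8 8 6

Derivation:
Drop 1: O rot3 at col 3 lands with bottom-row=0; cleared 0 line(s) (total 0); column heights now [0 0 0 2 2 0 0], max=2
Drop 2: L rot0 at col 4 lands with bottom-row=2; cleared 0 line(s) (total 0); column heights now [0 0 0 2 3 3 4], max=4
Drop 3: S rot3 at col 5 lands with bottom-row=4; cleared 0 line(s) (total 0); column heights now [0 0 0 2 3 7 6], max=7
Drop 4: T rot2 at col 3 lands with bottom-row=6; cleared 0 line(s) (total 0); column heights now [0 0 0 8 8 8 6], max=8
Drop 5: S rot1 at col 0 lands with bottom-row=0; cleared 0 line(s) (total 0); column heights now [3 2 0 8 8 8 6], max=8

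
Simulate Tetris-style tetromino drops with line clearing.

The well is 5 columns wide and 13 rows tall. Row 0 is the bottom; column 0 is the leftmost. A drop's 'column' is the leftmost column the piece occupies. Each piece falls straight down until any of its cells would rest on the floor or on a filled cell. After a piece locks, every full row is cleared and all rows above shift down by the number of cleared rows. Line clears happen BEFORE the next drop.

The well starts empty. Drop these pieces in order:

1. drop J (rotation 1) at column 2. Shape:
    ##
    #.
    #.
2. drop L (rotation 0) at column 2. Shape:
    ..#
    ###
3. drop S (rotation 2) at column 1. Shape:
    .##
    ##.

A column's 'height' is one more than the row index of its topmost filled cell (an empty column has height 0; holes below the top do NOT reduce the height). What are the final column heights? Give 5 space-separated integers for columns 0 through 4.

Drop 1: J rot1 at col 2 lands with bottom-row=0; cleared 0 line(s) (total 0); column heights now [0 0 3 3 0], max=3
Drop 2: L rot0 at col 2 lands with bottom-row=3; cleared 0 line(s) (total 0); column heights now [0 0 4 4 5], max=5
Drop 3: S rot2 at col 1 lands with bottom-row=4; cleared 0 line(s) (total 0); column heights now [0 5 6 6 5], max=6

Answer: 0 5 6 6 5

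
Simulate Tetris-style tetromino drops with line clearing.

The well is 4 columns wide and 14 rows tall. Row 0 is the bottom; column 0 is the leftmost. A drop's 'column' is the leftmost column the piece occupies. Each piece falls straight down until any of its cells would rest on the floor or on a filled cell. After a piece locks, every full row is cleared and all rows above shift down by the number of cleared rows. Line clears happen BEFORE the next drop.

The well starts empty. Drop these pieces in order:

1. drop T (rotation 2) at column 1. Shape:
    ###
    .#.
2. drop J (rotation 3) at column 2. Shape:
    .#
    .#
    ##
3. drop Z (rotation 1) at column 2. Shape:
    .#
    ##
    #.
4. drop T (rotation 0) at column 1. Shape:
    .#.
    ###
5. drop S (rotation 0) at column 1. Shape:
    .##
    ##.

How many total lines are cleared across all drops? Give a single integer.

Drop 1: T rot2 at col 1 lands with bottom-row=0; cleared 0 line(s) (total 0); column heights now [0 2 2 2], max=2
Drop 2: J rot3 at col 2 lands with bottom-row=2; cleared 0 line(s) (total 0); column heights now [0 2 3 5], max=5
Drop 3: Z rot1 at col 2 lands with bottom-row=4; cleared 0 line(s) (total 0); column heights now [0 2 6 7], max=7
Drop 4: T rot0 at col 1 lands with bottom-row=7; cleared 0 line(s) (total 0); column heights now [0 8 9 8], max=9
Drop 5: S rot0 at col 1 lands with bottom-row=9; cleared 0 line(s) (total 0); column heights now [0 10 11 11], max=11

Answer: 0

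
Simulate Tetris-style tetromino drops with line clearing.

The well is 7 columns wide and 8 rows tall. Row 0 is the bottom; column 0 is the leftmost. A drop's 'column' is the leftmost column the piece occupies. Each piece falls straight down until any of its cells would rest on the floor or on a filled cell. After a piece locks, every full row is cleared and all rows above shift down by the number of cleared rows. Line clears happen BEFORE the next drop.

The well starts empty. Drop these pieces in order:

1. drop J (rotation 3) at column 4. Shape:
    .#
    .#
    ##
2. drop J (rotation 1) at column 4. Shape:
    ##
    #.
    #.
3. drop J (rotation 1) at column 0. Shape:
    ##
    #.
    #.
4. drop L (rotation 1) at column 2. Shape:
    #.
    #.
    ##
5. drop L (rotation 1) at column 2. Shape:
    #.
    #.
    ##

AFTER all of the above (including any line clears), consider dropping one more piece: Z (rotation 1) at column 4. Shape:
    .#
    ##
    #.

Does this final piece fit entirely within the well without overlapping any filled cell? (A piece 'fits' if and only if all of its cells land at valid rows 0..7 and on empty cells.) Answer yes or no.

Answer: yes

Derivation:
Drop 1: J rot3 at col 4 lands with bottom-row=0; cleared 0 line(s) (total 0); column heights now [0 0 0 0 1 3 0], max=3
Drop 2: J rot1 at col 4 lands with bottom-row=1; cleared 0 line(s) (total 0); column heights now [0 0 0 0 4 4 0], max=4
Drop 3: J rot1 at col 0 lands with bottom-row=0; cleared 0 line(s) (total 0); column heights now [3 3 0 0 4 4 0], max=4
Drop 4: L rot1 at col 2 lands with bottom-row=0; cleared 0 line(s) (total 0); column heights now [3 3 3 1 4 4 0], max=4
Drop 5: L rot1 at col 2 lands with bottom-row=3; cleared 0 line(s) (total 0); column heights now [3 3 6 4 4 4 0], max=6
Test piece Z rot1 at col 4 (width 2): heights before test = [3 3 6 4 4 4 0]; fits = True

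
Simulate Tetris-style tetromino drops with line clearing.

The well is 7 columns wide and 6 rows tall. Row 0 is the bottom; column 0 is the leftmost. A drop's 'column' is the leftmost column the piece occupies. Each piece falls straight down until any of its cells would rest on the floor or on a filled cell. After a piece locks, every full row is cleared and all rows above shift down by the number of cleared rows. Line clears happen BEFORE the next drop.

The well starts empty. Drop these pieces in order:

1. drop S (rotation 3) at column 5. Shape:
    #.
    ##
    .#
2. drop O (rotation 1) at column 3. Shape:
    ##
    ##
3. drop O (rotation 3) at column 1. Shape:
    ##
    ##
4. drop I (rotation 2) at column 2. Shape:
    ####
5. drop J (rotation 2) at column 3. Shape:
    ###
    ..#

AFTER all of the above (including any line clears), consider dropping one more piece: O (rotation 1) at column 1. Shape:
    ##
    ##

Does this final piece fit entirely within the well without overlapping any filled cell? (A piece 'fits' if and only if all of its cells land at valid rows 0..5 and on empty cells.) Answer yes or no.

Answer: yes

Derivation:
Drop 1: S rot3 at col 5 lands with bottom-row=0; cleared 0 line(s) (total 0); column heights now [0 0 0 0 0 3 2], max=3
Drop 2: O rot1 at col 3 lands with bottom-row=0; cleared 0 line(s) (total 0); column heights now [0 0 0 2 2 3 2], max=3
Drop 3: O rot3 at col 1 lands with bottom-row=0; cleared 0 line(s) (total 0); column heights now [0 2 2 2 2 3 2], max=3
Drop 4: I rot2 at col 2 lands with bottom-row=3; cleared 0 line(s) (total 0); column heights now [0 2 4 4 4 4 2], max=4
Drop 5: J rot2 at col 3 lands with bottom-row=4; cleared 0 line(s) (total 0); column heights now [0 2 4 6 6 6 2], max=6
Test piece O rot1 at col 1 (width 2): heights before test = [0 2 4 6 6 6 2]; fits = True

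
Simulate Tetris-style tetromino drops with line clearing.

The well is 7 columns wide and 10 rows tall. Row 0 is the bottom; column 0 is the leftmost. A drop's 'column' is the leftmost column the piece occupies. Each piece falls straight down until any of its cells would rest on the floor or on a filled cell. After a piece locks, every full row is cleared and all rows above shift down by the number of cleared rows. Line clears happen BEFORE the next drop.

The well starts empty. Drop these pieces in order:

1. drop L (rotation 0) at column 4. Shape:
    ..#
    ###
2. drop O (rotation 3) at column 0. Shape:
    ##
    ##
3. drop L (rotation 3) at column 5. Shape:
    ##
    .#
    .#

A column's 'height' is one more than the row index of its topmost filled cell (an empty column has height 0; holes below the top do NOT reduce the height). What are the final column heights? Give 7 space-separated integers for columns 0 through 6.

Answer: 2 2 0 0 1 5 5

Derivation:
Drop 1: L rot0 at col 4 lands with bottom-row=0; cleared 0 line(s) (total 0); column heights now [0 0 0 0 1 1 2], max=2
Drop 2: O rot3 at col 0 lands with bottom-row=0; cleared 0 line(s) (total 0); column heights now [2 2 0 0 1 1 2], max=2
Drop 3: L rot3 at col 5 lands with bottom-row=2; cleared 0 line(s) (total 0); column heights now [2 2 0 0 1 5 5], max=5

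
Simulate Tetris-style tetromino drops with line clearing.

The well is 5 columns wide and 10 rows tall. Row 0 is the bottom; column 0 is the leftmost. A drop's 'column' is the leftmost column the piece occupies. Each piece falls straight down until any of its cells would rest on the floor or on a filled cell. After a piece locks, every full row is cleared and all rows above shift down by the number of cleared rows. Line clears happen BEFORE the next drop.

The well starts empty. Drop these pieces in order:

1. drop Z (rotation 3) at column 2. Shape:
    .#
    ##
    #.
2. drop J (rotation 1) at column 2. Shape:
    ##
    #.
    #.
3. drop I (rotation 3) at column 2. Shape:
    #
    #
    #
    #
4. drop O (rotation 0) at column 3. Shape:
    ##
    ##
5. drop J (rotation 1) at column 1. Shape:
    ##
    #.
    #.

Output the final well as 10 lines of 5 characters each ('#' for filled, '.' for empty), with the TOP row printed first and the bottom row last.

Drop 1: Z rot3 at col 2 lands with bottom-row=0; cleared 0 line(s) (total 0); column heights now [0 0 2 3 0], max=3
Drop 2: J rot1 at col 2 lands with bottom-row=2; cleared 0 line(s) (total 0); column heights now [0 0 5 5 0], max=5
Drop 3: I rot3 at col 2 lands with bottom-row=5; cleared 0 line(s) (total 0); column heights now [0 0 9 5 0], max=9
Drop 4: O rot0 at col 3 lands with bottom-row=5; cleared 0 line(s) (total 0); column heights now [0 0 9 7 7], max=9
Drop 5: J rot1 at col 1 lands with bottom-row=7; cleared 0 line(s) (total 0); column heights now [0 10 10 7 7], max=10

Answer: .##..
.##..
.##..
..###
..###
..##.
..#..
..##.
..##.
..#..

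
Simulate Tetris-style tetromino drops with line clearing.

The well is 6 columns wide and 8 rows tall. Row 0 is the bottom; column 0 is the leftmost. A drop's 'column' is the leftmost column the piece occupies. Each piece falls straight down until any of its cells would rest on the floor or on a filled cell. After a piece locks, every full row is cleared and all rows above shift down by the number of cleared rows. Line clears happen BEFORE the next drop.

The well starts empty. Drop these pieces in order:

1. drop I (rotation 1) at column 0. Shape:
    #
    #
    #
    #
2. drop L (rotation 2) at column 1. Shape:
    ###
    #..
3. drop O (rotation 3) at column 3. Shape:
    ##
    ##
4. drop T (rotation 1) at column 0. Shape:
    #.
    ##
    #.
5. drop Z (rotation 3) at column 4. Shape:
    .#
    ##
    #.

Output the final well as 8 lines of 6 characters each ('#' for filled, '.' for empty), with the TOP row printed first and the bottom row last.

Answer: ......
#....#
##..##
#...#.
#..##.
#..##.
####..
##....

Derivation:
Drop 1: I rot1 at col 0 lands with bottom-row=0; cleared 0 line(s) (total 0); column heights now [4 0 0 0 0 0], max=4
Drop 2: L rot2 at col 1 lands with bottom-row=0; cleared 0 line(s) (total 0); column heights now [4 2 2 2 0 0], max=4
Drop 3: O rot3 at col 3 lands with bottom-row=2; cleared 0 line(s) (total 0); column heights now [4 2 2 4 4 0], max=4
Drop 4: T rot1 at col 0 lands with bottom-row=4; cleared 0 line(s) (total 0); column heights now [7 6 2 4 4 0], max=7
Drop 5: Z rot3 at col 4 lands with bottom-row=4; cleared 0 line(s) (total 0); column heights now [7 6 2 4 6 7], max=7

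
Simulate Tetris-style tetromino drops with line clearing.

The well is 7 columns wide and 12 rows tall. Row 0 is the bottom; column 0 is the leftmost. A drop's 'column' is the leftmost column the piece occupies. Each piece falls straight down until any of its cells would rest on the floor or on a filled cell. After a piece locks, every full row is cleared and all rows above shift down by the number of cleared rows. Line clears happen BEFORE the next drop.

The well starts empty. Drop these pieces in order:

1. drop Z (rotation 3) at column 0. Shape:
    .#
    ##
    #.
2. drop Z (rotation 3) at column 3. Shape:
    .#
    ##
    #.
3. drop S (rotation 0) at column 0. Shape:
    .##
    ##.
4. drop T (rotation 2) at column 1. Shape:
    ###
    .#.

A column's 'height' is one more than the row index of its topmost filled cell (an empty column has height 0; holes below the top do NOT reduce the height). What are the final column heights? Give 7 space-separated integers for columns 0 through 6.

Drop 1: Z rot3 at col 0 lands with bottom-row=0; cleared 0 line(s) (total 0); column heights now [2 3 0 0 0 0 0], max=3
Drop 2: Z rot3 at col 3 lands with bottom-row=0; cleared 0 line(s) (total 0); column heights now [2 3 0 2 3 0 0], max=3
Drop 3: S rot0 at col 0 lands with bottom-row=3; cleared 0 line(s) (total 0); column heights now [4 5 5 2 3 0 0], max=5
Drop 4: T rot2 at col 1 lands with bottom-row=5; cleared 0 line(s) (total 0); column heights now [4 7 7 7 3 0 0], max=7

Answer: 4 7 7 7 3 0 0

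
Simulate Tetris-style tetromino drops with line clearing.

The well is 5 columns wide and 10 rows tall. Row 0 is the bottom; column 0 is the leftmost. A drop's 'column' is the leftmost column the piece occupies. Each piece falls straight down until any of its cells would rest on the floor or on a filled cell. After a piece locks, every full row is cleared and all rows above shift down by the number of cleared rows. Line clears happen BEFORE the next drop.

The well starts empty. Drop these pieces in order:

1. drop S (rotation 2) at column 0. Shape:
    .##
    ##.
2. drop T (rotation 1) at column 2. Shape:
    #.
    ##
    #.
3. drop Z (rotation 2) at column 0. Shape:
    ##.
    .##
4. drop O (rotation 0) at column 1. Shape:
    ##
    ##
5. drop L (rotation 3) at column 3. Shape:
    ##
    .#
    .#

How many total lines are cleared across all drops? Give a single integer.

Drop 1: S rot2 at col 0 lands with bottom-row=0; cleared 0 line(s) (total 0); column heights now [1 2 2 0 0], max=2
Drop 2: T rot1 at col 2 lands with bottom-row=2; cleared 0 line(s) (total 0); column heights now [1 2 5 4 0], max=5
Drop 3: Z rot2 at col 0 lands with bottom-row=5; cleared 0 line(s) (total 0); column heights now [7 7 6 4 0], max=7
Drop 4: O rot0 at col 1 lands with bottom-row=7; cleared 0 line(s) (total 0); column heights now [7 9 9 4 0], max=9
Drop 5: L rot3 at col 3 lands with bottom-row=2; cleared 0 line(s) (total 0); column heights now [7 9 9 5 5], max=9

Answer: 0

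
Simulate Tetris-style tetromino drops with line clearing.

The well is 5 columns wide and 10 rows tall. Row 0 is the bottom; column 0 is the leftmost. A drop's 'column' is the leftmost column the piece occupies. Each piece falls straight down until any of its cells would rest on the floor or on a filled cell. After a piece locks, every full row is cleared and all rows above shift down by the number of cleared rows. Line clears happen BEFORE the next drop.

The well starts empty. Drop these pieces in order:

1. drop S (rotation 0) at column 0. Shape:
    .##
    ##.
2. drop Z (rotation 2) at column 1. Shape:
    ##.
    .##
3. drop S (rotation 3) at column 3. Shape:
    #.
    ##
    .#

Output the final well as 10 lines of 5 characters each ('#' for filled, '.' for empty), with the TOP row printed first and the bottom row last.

Answer: .....
.....
.....
.....
.....
...#.
.####
..###
.##..
##...

Derivation:
Drop 1: S rot0 at col 0 lands with bottom-row=0; cleared 0 line(s) (total 0); column heights now [1 2 2 0 0], max=2
Drop 2: Z rot2 at col 1 lands with bottom-row=2; cleared 0 line(s) (total 0); column heights now [1 4 4 3 0], max=4
Drop 3: S rot3 at col 3 lands with bottom-row=2; cleared 0 line(s) (total 0); column heights now [1 4 4 5 4], max=5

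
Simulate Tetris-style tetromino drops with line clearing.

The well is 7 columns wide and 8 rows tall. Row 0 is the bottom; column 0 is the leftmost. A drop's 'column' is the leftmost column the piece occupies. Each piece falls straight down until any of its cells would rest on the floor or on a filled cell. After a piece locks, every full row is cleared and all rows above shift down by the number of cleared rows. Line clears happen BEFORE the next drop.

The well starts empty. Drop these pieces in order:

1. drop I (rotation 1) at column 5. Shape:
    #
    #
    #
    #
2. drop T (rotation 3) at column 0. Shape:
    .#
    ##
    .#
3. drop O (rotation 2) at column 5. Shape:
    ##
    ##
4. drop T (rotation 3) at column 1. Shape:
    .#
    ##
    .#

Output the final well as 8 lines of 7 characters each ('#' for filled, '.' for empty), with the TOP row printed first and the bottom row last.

Answer: .......
.......
.....##
..#..##
.##..#.
.##..#.
##...#.
.#...#.

Derivation:
Drop 1: I rot1 at col 5 lands with bottom-row=0; cleared 0 line(s) (total 0); column heights now [0 0 0 0 0 4 0], max=4
Drop 2: T rot3 at col 0 lands with bottom-row=0; cleared 0 line(s) (total 0); column heights now [2 3 0 0 0 4 0], max=4
Drop 3: O rot2 at col 5 lands with bottom-row=4; cleared 0 line(s) (total 0); column heights now [2 3 0 0 0 6 6], max=6
Drop 4: T rot3 at col 1 lands with bottom-row=2; cleared 0 line(s) (total 0); column heights now [2 4 5 0 0 6 6], max=6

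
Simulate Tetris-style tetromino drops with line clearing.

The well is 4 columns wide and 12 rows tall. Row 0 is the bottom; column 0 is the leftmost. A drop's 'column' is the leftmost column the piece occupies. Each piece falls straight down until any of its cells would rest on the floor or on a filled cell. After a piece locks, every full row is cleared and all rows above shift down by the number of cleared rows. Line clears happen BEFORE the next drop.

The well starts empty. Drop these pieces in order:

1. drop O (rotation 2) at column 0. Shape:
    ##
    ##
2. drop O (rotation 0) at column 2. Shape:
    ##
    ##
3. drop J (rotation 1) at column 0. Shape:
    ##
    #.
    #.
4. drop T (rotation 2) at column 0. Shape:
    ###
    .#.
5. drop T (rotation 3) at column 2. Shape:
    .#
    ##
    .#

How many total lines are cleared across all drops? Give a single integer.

Answer: 3

Derivation:
Drop 1: O rot2 at col 0 lands with bottom-row=0; cleared 0 line(s) (total 0); column heights now [2 2 0 0], max=2
Drop 2: O rot0 at col 2 lands with bottom-row=0; cleared 2 line(s) (total 2); column heights now [0 0 0 0], max=0
Drop 3: J rot1 at col 0 lands with bottom-row=0; cleared 0 line(s) (total 2); column heights now [3 3 0 0], max=3
Drop 4: T rot2 at col 0 lands with bottom-row=3; cleared 0 line(s) (total 2); column heights now [5 5 5 0], max=5
Drop 5: T rot3 at col 2 lands with bottom-row=4; cleared 1 line(s) (total 3); column heights now [3 4 5 6], max=6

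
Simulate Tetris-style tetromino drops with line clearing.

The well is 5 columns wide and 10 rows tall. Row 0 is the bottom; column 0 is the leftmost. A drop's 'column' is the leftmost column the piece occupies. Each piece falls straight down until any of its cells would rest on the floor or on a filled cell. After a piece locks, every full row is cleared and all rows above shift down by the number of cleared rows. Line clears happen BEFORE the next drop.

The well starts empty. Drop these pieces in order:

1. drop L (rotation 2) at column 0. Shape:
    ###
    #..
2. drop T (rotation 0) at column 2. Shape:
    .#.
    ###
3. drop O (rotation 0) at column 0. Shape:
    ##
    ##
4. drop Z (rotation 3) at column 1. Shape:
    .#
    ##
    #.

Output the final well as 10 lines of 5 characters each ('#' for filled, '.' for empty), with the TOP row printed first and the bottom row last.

Drop 1: L rot2 at col 0 lands with bottom-row=0; cleared 0 line(s) (total 0); column heights now [2 2 2 0 0], max=2
Drop 2: T rot0 at col 2 lands with bottom-row=2; cleared 0 line(s) (total 0); column heights now [2 2 3 4 3], max=4
Drop 3: O rot0 at col 0 lands with bottom-row=2; cleared 1 line(s) (total 1); column heights now [3 3 2 3 0], max=3
Drop 4: Z rot3 at col 1 lands with bottom-row=3; cleared 0 line(s) (total 1); column heights now [3 5 6 3 0], max=6

Answer: .....
.....
.....
.....
..#..
.##..
.#...
##.#.
###..
#....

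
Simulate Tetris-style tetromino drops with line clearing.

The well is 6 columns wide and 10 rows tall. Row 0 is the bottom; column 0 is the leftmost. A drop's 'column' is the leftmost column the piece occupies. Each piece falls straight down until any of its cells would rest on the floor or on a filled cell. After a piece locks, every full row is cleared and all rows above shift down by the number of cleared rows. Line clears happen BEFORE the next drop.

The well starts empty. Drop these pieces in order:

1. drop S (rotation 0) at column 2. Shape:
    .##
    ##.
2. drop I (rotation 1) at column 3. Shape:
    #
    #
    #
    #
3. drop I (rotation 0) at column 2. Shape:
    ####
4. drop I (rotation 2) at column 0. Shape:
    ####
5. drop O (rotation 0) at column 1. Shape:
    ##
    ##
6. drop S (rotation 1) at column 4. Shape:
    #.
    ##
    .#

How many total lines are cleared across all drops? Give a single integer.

Drop 1: S rot0 at col 2 lands with bottom-row=0; cleared 0 line(s) (total 0); column heights now [0 0 1 2 2 0], max=2
Drop 2: I rot1 at col 3 lands with bottom-row=2; cleared 0 line(s) (total 0); column heights now [0 0 1 6 2 0], max=6
Drop 3: I rot0 at col 2 lands with bottom-row=6; cleared 0 line(s) (total 0); column heights now [0 0 7 7 7 7], max=7
Drop 4: I rot2 at col 0 lands with bottom-row=7; cleared 0 line(s) (total 0); column heights now [8 8 8 8 7 7], max=8
Drop 5: O rot0 at col 1 lands with bottom-row=8; cleared 0 line(s) (total 0); column heights now [8 10 10 8 7 7], max=10
Drop 6: S rot1 at col 4 lands with bottom-row=7; cleared 0 line(s) (total 0); column heights now [8 10 10 8 10 9], max=10

Answer: 0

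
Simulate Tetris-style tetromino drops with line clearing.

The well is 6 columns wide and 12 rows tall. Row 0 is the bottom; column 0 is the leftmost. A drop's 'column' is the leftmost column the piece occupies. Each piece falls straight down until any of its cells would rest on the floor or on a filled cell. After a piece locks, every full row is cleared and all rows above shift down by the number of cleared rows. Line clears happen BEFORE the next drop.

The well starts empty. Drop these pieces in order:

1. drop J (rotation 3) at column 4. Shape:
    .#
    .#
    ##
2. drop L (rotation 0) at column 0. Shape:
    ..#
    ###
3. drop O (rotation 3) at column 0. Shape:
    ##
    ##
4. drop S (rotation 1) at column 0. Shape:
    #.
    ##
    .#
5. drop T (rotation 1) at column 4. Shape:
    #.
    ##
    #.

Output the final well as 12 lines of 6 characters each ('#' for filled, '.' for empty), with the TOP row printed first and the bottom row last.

Answer: ......
......
......
......
......
......
#.....
##..#.
.#..##
##..##
###..#
###.##

Derivation:
Drop 1: J rot3 at col 4 lands with bottom-row=0; cleared 0 line(s) (total 0); column heights now [0 0 0 0 1 3], max=3
Drop 2: L rot0 at col 0 lands with bottom-row=0; cleared 0 line(s) (total 0); column heights now [1 1 2 0 1 3], max=3
Drop 3: O rot3 at col 0 lands with bottom-row=1; cleared 0 line(s) (total 0); column heights now [3 3 2 0 1 3], max=3
Drop 4: S rot1 at col 0 lands with bottom-row=3; cleared 0 line(s) (total 0); column heights now [6 5 2 0 1 3], max=6
Drop 5: T rot1 at col 4 lands with bottom-row=2; cleared 0 line(s) (total 0); column heights now [6 5 2 0 5 4], max=6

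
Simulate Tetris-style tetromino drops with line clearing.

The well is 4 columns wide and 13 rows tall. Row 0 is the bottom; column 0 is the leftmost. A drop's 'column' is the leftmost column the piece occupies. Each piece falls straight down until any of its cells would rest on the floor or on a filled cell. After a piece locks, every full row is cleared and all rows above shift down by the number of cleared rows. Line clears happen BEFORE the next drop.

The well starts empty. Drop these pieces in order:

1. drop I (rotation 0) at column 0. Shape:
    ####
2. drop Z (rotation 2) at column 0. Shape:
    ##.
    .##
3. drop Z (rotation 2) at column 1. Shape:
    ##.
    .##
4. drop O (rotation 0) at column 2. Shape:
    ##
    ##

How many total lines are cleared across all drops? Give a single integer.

Answer: 2

Derivation:
Drop 1: I rot0 at col 0 lands with bottom-row=0; cleared 1 line(s) (total 1); column heights now [0 0 0 0], max=0
Drop 2: Z rot2 at col 0 lands with bottom-row=0; cleared 0 line(s) (total 1); column heights now [2 2 1 0], max=2
Drop 3: Z rot2 at col 1 lands with bottom-row=1; cleared 1 line(s) (total 2); column heights now [0 2 2 0], max=2
Drop 4: O rot0 at col 2 lands with bottom-row=2; cleared 0 line(s) (total 2); column heights now [0 2 4 4], max=4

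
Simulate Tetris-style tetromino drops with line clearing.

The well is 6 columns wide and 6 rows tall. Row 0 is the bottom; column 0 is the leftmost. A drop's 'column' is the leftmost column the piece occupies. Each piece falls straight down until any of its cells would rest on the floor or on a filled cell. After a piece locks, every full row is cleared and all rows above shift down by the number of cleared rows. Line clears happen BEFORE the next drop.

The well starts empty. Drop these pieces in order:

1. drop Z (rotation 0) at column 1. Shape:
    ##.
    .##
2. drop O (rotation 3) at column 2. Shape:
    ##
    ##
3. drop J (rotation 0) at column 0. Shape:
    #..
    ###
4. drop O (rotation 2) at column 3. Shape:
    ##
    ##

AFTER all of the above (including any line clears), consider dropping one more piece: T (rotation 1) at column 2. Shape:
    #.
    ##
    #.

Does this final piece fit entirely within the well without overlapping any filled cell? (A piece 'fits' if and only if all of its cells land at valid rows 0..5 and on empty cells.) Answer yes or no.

Answer: no

Derivation:
Drop 1: Z rot0 at col 1 lands with bottom-row=0; cleared 0 line(s) (total 0); column heights now [0 2 2 1 0 0], max=2
Drop 2: O rot3 at col 2 lands with bottom-row=2; cleared 0 line(s) (total 0); column heights now [0 2 4 4 0 0], max=4
Drop 3: J rot0 at col 0 lands with bottom-row=4; cleared 0 line(s) (total 0); column heights now [6 5 5 4 0 0], max=6
Drop 4: O rot2 at col 3 lands with bottom-row=4; cleared 0 line(s) (total 0); column heights now [6 5 5 6 6 0], max=6
Test piece T rot1 at col 2 (width 2): heights before test = [6 5 5 6 6 0]; fits = False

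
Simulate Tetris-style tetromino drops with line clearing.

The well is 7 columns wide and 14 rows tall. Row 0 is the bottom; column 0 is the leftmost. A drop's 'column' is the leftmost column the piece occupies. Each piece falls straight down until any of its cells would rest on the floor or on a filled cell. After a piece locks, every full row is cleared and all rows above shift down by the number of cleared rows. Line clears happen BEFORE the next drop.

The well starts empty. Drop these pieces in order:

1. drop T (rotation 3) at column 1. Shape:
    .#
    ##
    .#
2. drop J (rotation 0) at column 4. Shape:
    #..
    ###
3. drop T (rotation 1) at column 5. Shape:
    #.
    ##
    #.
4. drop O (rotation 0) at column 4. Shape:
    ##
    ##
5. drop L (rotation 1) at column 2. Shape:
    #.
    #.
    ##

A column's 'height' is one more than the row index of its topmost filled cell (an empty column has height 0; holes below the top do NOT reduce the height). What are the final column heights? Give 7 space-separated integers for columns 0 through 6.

Answer: 0 2 6 4 6 6 3

Derivation:
Drop 1: T rot3 at col 1 lands with bottom-row=0; cleared 0 line(s) (total 0); column heights now [0 2 3 0 0 0 0], max=3
Drop 2: J rot0 at col 4 lands with bottom-row=0; cleared 0 line(s) (total 0); column heights now [0 2 3 0 2 1 1], max=3
Drop 3: T rot1 at col 5 lands with bottom-row=1; cleared 0 line(s) (total 0); column heights now [0 2 3 0 2 4 3], max=4
Drop 4: O rot0 at col 4 lands with bottom-row=4; cleared 0 line(s) (total 0); column heights now [0 2 3 0 6 6 3], max=6
Drop 5: L rot1 at col 2 lands with bottom-row=3; cleared 0 line(s) (total 0); column heights now [0 2 6 4 6 6 3], max=6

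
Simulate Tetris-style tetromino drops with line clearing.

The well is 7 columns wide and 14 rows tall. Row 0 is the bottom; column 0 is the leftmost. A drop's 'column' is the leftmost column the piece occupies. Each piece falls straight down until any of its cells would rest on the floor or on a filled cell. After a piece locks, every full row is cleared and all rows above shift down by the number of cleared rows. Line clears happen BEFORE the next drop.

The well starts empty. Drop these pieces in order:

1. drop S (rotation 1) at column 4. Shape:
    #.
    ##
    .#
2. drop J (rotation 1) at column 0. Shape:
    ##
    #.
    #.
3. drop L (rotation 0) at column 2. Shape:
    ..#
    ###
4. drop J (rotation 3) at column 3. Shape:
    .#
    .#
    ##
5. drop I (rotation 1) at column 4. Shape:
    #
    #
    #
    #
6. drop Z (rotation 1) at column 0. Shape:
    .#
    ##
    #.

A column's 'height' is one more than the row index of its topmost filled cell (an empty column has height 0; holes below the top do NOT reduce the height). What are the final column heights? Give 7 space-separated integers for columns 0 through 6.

Answer: 5 6 4 6 12 2 0

Derivation:
Drop 1: S rot1 at col 4 lands with bottom-row=0; cleared 0 line(s) (total 0); column heights now [0 0 0 0 3 2 0], max=3
Drop 2: J rot1 at col 0 lands with bottom-row=0; cleared 0 line(s) (total 0); column heights now [3 3 0 0 3 2 0], max=3
Drop 3: L rot0 at col 2 lands with bottom-row=3; cleared 0 line(s) (total 0); column heights now [3 3 4 4 5 2 0], max=5
Drop 4: J rot3 at col 3 lands with bottom-row=5; cleared 0 line(s) (total 0); column heights now [3 3 4 6 8 2 0], max=8
Drop 5: I rot1 at col 4 lands with bottom-row=8; cleared 0 line(s) (total 0); column heights now [3 3 4 6 12 2 0], max=12
Drop 6: Z rot1 at col 0 lands with bottom-row=3; cleared 0 line(s) (total 0); column heights now [5 6 4 6 12 2 0], max=12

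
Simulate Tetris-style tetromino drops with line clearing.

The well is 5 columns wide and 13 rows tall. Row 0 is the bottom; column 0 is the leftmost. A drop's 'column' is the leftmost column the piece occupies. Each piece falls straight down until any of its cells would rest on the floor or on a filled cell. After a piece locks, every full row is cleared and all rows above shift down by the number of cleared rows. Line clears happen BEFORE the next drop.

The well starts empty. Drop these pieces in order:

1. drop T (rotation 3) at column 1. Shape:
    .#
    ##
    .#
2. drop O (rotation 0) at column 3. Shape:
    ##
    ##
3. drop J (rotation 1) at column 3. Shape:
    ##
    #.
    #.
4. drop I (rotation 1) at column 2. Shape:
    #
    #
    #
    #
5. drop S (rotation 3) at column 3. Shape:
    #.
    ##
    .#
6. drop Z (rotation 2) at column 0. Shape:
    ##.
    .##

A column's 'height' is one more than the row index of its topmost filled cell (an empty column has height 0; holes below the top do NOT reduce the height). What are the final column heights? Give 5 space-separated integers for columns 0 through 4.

Drop 1: T rot3 at col 1 lands with bottom-row=0; cleared 0 line(s) (total 0); column heights now [0 2 3 0 0], max=3
Drop 2: O rot0 at col 3 lands with bottom-row=0; cleared 0 line(s) (total 0); column heights now [0 2 3 2 2], max=3
Drop 3: J rot1 at col 3 lands with bottom-row=2; cleared 0 line(s) (total 0); column heights now [0 2 3 5 5], max=5
Drop 4: I rot1 at col 2 lands with bottom-row=3; cleared 0 line(s) (total 0); column heights now [0 2 7 5 5], max=7
Drop 5: S rot3 at col 3 lands with bottom-row=5; cleared 0 line(s) (total 0); column heights now [0 2 7 8 7], max=8
Drop 6: Z rot2 at col 0 lands with bottom-row=7; cleared 0 line(s) (total 0); column heights now [9 9 8 8 7], max=9

Answer: 9 9 8 8 7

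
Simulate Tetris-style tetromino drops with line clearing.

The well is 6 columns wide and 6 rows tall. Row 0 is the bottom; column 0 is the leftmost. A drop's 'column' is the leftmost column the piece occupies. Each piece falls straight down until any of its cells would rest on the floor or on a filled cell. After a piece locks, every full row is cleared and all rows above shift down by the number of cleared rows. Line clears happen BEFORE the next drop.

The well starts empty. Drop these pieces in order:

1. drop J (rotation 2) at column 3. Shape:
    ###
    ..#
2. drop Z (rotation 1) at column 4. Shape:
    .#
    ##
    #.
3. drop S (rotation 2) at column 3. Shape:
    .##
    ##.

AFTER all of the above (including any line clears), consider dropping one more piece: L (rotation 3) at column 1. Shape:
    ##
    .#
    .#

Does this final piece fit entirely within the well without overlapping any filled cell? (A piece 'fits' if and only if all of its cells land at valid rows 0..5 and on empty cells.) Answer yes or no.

Answer: yes

Derivation:
Drop 1: J rot2 at col 3 lands with bottom-row=0; cleared 0 line(s) (total 0); column heights now [0 0 0 2 2 2], max=2
Drop 2: Z rot1 at col 4 lands with bottom-row=2; cleared 0 line(s) (total 0); column heights now [0 0 0 2 4 5], max=5
Drop 3: S rot2 at col 3 lands with bottom-row=4; cleared 0 line(s) (total 0); column heights now [0 0 0 5 6 6], max=6
Test piece L rot3 at col 1 (width 2): heights before test = [0 0 0 5 6 6]; fits = True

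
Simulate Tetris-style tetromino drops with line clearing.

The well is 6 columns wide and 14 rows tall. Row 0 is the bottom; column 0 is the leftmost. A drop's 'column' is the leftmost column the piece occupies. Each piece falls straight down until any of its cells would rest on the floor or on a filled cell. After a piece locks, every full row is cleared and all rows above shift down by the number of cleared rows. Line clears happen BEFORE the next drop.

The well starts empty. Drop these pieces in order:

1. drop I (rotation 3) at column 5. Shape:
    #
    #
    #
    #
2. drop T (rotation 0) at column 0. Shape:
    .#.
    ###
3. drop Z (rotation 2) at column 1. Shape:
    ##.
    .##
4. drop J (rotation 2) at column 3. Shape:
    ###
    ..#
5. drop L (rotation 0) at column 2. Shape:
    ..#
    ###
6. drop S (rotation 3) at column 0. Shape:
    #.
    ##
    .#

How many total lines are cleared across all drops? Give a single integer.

Answer: 0

Derivation:
Drop 1: I rot3 at col 5 lands with bottom-row=0; cleared 0 line(s) (total 0); column heights now [0 0 0 0 0 4], max=4
Drop 2: T rot0 at col 0 lands with bottom-row=0; cleared 0 line(s) (total 0); column heights now [1 2 1 0 0 4], max=4
Drop 3: Z rot2 at col 1 lands with bottom-row=1; cleared 0 line(s) (total 0); column heights now [1 3 3 2 0 4], max=4
Drop 4: J rot2 at col 3 lands with bottom-row=4; cleared 0 line(s) (total 0); column heights now [1 3 3 6 6 6], max=6
Drop 5: L rot0 at col 2 lands with bottom-row=6; cleared 0 line(s) (total 0); column heights now [1 3 7 7 8 6], max=8
Drop 6: S rot3 at col 0 lands with bottom-row=3; cleared 0 line(s) (total 0); column heights now [6 5 7 7 8 6], max=8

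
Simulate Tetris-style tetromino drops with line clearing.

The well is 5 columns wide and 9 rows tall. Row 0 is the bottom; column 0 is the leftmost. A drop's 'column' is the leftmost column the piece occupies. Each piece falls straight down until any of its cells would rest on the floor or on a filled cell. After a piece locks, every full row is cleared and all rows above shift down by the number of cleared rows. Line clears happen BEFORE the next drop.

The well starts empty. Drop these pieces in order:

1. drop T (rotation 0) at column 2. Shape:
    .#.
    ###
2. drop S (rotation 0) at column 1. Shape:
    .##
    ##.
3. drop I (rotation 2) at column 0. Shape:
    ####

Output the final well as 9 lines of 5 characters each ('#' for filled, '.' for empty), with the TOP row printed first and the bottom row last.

Answer: .....
.....
.....
.....
.....
####.
..##.
.###.
..###

Derivation:
Drop 1: T rot0 at col 2 lands with bottom-row=0; cleared 0 line(s) (total 0); column heights now [0 0 1 2 1], max=2
Drop 2: S rot0 at col 1 lands with bottom-row=1; cleared 0 line(s) (total 0); column heights now [0 2 3 3 1], max=3
Drop 3: I rot2 at col 0 lands with bottom-row=3; cleared 0 line(s) (total 0); column heights now [4 4 4 4 1], max=4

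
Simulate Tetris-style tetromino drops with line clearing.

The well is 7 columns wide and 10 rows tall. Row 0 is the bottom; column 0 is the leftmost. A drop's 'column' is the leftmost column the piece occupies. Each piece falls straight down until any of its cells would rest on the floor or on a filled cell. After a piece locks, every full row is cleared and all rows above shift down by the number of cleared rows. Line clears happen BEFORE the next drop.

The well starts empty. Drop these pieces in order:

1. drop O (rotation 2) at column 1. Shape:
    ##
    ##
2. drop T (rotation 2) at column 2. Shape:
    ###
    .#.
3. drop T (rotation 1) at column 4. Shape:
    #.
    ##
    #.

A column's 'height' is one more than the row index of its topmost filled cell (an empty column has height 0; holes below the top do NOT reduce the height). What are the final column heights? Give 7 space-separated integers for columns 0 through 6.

Answer: 0 2 3 3 6 5 0

Derivation:
Drop 1: O rot2 at col 1 lands with bottom-row=0; cleared 0 line(s) (total 0); column heights now [0 2 2 0 0 0 0], max=2
Drop 2: T rot2 at col 2 lands with bottom-row=1; cleared 0 line(s) (total 0); column heights now [0 2 3 3 3 0 0], max=3
Drop 3: T rot1 at col 4 lands with bottom-row=3; cleared 0 line(s) (total 0); column heights now [0 2 3 3 6 5 0], max=6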